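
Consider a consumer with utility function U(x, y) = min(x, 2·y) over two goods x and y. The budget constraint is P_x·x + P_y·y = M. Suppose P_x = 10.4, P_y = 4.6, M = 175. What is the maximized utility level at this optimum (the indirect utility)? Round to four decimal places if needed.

With perfect complements, no substitution: consume in ratio x:y = 2:1.
Budget: P_x·x + P_y·(1/2)·x = M, so (2·P_x + P_y)·x = 2·M.
Demand: x*(P_x,P_y,M) = 2·M/(2·P_x + P_y), y* = M/(2·P_x + P_y).
Here 2·10.4 + 4.6 = 25.4, giving x* = 13.7795 and y* = 6.8898.
Utility at the optimum: U(13.7795, 6.8898) = 13.7795.

V = 13.7795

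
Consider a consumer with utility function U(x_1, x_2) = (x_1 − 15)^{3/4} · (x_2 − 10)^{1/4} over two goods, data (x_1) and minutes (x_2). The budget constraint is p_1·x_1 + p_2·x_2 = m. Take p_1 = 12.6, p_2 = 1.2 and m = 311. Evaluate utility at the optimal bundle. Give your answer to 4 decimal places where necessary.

MRS = 3·(x_2−10)/(x_1−15). Tangency with p_1/p_2 gives x_2−10 = (1/3)·(p_1/p_2)·(x_1−15).
Substituting into the budget: x_1* = 15 + 0.75·(m − 15·p_1 − 10·p_2)/p_1, and x_2* = 10 + 0.25·(…)/p_2.
Discretionary income = 311 − 15·12.6 − 10·1.2 = 110; x_1* = 15 + 0.75·110/12.6 = 21.5476; x_2* = 10 + 0.25·110/1.2 = 32.9167.
Utility at the optimum: U(21.5476, 32.9167) = 8.9557.

V = 8.9557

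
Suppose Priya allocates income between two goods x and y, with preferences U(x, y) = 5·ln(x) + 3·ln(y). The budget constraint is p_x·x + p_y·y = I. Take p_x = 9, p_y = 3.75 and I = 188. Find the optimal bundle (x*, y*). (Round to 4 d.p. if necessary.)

x* = 13.0556, y* = 18.8

Tangency: MRS = (5/3)·y/x = p_x/p_y.
So 5·p_y·y = 3·p_x·x; combined with the budget, a share 0.625 of income goes to x.
Demand: x*(p_x,p_y,I) = 0.625·I/p_x and y* = 0.375·I/p_y.
At p_x=9, p_y=3.75, I=188: x* = 0.625·188/9 = 13.0556, y* = 18.8.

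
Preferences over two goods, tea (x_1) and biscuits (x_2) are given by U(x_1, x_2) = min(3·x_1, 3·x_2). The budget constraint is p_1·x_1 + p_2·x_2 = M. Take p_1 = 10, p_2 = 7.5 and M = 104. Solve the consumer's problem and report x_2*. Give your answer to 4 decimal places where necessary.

With perfect complements, no substitution: consume in ratio x_1:x_2 = 3:3.
Budget: p_1·x_1 + p_2·x_1 = M, so (3·p_1 + 3·p_2)·x_1 = 3·M.
Demand: x_1*(p_1,p_2,M) = 3·M/(3·p_1 + 3·p_2), x_2* = 3·M/(3·p_1 + 3·p_2).
Here 3·10 + 3·7.5 = 52.5, giving x_2* = 5.9429.

x_2* = 5.9429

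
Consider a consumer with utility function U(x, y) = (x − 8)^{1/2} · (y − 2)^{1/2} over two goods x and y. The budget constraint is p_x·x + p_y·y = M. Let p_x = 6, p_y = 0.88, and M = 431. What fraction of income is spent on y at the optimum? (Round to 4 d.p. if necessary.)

MRS = (y−2)/(x−8). Tangency with p_x/p_y gives y−2 = (p_x/p_y)·(x−8).
Substituting into the budget: x* = 8 + 0.5·(M − 8·p_x − 2·p_y)/p_x, and y* = 2 + 0.5·(…)/p_y.
Discretionary income = 431 − 8·6 − 2·0.88 = 381.24; x* = 8 + 0.5·381.24/6 = 39.77; y* = 2 + 0.5·381.24/0.88 = 218.6136.
Expenditure on y: 0.88·218.6136 = 192.38; share = 0.4464.

share on y = 0.4464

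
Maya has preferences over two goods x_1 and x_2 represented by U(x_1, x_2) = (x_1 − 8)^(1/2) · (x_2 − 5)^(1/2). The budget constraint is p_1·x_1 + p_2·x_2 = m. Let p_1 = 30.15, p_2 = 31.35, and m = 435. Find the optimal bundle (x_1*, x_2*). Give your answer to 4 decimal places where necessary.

x_1* = 8.6144, x_2* = 5.5909

This is Cobb-Douglas in (x_1−8, x_2−5): tangency gives 0.5·p_2·(x_2−5) = 0.5·p_1·(x_1−8).
Substituting into the budget: x_1* = 8 + 0.5·(m − 8·p_1 − 5·p_2)/p_1, and x_2* = 5 + 0.5·(…)/p_2.
Discretionary income = 435 − 8·30.15 − 5·31.35 = 37.05; x_1* = 8 + 0.5·37.05/30.15 = 8.6144; x_2* = 5 + 0.5·37.05/31.35 = 5.5909.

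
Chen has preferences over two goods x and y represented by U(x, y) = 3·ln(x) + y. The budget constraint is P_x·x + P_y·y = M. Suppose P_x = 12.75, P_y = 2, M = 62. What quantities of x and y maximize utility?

x* = 0.4706, y* = 28

Set MRS = P_x/P_y: (3/x)/1 = P_x/P_y.
So x*(P_x,P_y) = 3·P_y/P_x, independent of income; and y* = (M − 3·P_y)/P_y.
At the given prices: x* = 3·2/12.75 = 0.4706, and y* = 28.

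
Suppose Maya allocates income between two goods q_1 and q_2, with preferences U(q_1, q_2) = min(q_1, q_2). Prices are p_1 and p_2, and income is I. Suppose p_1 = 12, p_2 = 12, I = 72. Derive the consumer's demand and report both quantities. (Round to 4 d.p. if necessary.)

With perfect complements, no substitution: consume in ratio q_1:q_2 = 1:1.
Budget: p_1·q_1 + p_2·q_1 = I, so (p_1 + p_2)·q_1 = I.
Demand: q_1*(p_1,p_2,I) = I/(p_1 + p_2), q_2* = I/(p_1 + p_2).
Here 12 + 12 = 24, giving q_1* = 3 and q_2* = 3.

q_1* = 3, q_2* = 3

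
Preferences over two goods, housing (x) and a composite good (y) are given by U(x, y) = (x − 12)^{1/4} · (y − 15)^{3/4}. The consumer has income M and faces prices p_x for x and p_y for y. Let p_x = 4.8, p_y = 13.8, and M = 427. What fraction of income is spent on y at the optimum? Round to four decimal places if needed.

Substituting into the budget: x* = 12 + 0.25·(M − 12·p_x − 15·p_y)/p_x, and y* = 15 + 0.75·(…)/p_y.
Discretionary income = 427 − 12·4.8 − 15·13.8 = 162.4; x* = 12 + 0.25·162.4/4.8 = 20.4583; y* = 15 + 0.75·162.4/13.8 = 23.8261.
Expenditure on y: 13.8·23.8261 = 328.8; share = 0.77.

share on y = 0.77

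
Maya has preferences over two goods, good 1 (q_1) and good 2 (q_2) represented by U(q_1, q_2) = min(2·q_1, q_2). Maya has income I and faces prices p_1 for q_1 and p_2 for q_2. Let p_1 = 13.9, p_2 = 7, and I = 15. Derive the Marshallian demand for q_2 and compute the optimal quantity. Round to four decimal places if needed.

With perfect complements, no substitution: consume in ratio q_1:q_2 = 1:2.
Budget: p_1·q_1 + p_2·2·q_1 = I, so (p_1 + 2·p_2)·q_1 = I.
Demand: q_1*(p_1,p_2,I) = I/(p_1 + 2·p_2), q_2* = 2·I/(p_1 + 2·p_2).
Here 13.9 + 2·7 = 27.9, giving q_2* = 1.0753.

q_2* = 1.0753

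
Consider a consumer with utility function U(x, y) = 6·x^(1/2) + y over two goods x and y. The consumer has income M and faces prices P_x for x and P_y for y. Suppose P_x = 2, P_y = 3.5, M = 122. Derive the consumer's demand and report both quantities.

x* = 27.5625, y* = 19.1071

Set MRS = P_x/P_y: 3·x^(−1/2) = P_x/P_y.
Thus x* = (3·P_y/P_x)² — independent of M — with the rest of income spent on y.
Plugging in: x* = (3·3.5/2)² = 27.5625, y* = 19.1071.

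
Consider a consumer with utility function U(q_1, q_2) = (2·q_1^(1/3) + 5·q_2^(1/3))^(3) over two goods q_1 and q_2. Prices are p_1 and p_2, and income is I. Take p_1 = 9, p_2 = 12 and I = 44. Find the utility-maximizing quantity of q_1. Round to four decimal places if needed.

q_1* = 1.1053

MRS = MU_q_1/MU_q_2 = (2/5)·(q_2/q_1)^(2/3). Set equal to p_1/p_2.
Solve for the ratio: q_2/q_1 = [(5/2)·p_1/p_2]^(1.5).
With the ratio pinned down, the budget gives q_1* = I/(p_1 + p_2·(q_2/q_1)) and q_2* = (q_2/q_1)·q_1*.
Numerically q_2/q_1 = 2.567449, so q_1* = 44/(9 + 12·2.567449) = 1.1053.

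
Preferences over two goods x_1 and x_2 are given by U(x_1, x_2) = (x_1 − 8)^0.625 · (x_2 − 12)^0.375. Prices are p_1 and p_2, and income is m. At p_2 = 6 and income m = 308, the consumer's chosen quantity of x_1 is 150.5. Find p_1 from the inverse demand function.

Let x_1' = x_1−8, x_2' = x_2−12. MRS = (5/3)·x_2'/x_1' = p_1/p_2.
Substituting into the budget: x_1* = 8 + 0.625·(m − 8·p_1 − 12·p_2)/p_1, and x_2* = 12 + 0.375·(…)/p_2.
Set x_1* = 150.5 in the demand function and solve for p_1: p_1 = 1.

p_1 = 1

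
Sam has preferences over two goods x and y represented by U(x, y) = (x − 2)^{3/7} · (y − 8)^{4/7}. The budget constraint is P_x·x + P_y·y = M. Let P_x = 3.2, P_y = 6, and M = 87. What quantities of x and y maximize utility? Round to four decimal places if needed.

x* = 6.3661, y* = 11.1048

Substituting into the budget: x* = 2 + 3/7·(M − 2·P_x − 8·P_y)/P_x, and y* = 8 + 4/7·(…)/P_y.
Discretionary income = 87 − 2·3.2 − 8·6 = 32.6; x* = 2 + 3/7·32.6/3.2 = 6.3661; y* = 8 + 4/7·32.6/6 = 11.1048.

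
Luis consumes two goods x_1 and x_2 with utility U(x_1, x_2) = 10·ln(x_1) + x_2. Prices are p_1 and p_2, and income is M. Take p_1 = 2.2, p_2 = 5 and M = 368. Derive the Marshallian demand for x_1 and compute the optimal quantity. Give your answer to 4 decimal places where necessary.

x_1* = 22.7273

So x_1*(p_1,p_2) = 10·p_2/p_1, independent of income; and x_2* = (M − 10·p_2)/p_2.
At the given prices: x_1* = 10·5/2.2 = 22.7273.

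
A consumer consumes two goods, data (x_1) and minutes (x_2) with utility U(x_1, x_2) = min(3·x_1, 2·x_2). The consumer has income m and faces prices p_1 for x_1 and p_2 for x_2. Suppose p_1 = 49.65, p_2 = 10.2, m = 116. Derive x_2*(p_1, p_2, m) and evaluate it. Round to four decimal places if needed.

x_2* = 2.679

Leontief preferences: the optimum is at the kink where x_1/2 = x_2/3, i.e. x_2 = (3/2)·x_1.
Budget: p_1·x_1 + p_2·(3/2)·x_1 = m, so (2·p_1 + 3·p_2)·x_1 = 2·m.
Demand: x_1*(p_1,p_2,m) = 2·m/(2·p_1 + 3·p_2), x_2* = 3·m/(2·p_1 + 3·p_2).
Here 2·49.65 + 3·10.2 = 129.9, giving x_2* = 2.679.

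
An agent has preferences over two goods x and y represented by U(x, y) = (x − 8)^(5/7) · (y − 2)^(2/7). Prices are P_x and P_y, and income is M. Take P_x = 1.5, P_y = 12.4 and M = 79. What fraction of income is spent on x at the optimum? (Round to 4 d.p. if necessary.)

share on x = 0.5335

MRS = (5/2)·(y−2)/(x−8). Tangency with P_x/P_y gives y−2 = (2/5)·(P_x/P_y)·(x−8).
After buying the subsistence bundle (8, 2), a share 5/7 of the remaining income goes to x: x* = 8 + 5/7·(M − 8P_x − 2P_y)/P_x.
Discretionary income = 79 − 8·1.5 − 2·12.4 = 42.2; x* = 8 + 5/7·42.2/1.5 = 28.0952; y* = 2 + 2/7·42.2/12.4 = 2.9724.
Expenditure on x: 1.5·28.0952 = 42.1429; share = 0.5335.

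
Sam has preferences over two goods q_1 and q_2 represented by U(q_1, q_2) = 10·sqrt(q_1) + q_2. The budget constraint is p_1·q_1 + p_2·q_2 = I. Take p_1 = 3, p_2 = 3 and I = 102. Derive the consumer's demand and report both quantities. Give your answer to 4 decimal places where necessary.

q_1* = 25, q_2* = 9

Set MRS = p_1/p_2: 5·q_1^(−1/2) = p_1/p_2.
Thus q_1* = (5·p_2/p_1)² — independent of I — with the rest of income spent on q_2.
Plugging in: q_1* = (5·3/3)² = 25, q_2* = 9.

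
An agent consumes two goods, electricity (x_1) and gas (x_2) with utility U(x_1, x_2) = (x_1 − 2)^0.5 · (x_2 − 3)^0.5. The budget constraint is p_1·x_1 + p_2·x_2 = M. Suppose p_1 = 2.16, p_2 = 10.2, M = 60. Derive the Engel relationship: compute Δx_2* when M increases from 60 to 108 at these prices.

Δx_2* = 2.3529

MRS = (x_2−3)/(x_1−2). Tangency with p_1/p_2 gives x_2−3 = (p_1/p_2)·(x_1−2).
Substituting into the budget: x_1* = 2 + 0.5·(M − 2·p_1 − 3·p_2)/p_1, and x_2* = 3 + 0.5·(…)/p_2.
Discretionary income = 60 − 2·2.16 − 3·10.2 = 25.08; x_2* = 3 + 0.5·25.08/10.2 = 4.2294.
At M' = 108: x_2* = 6.5824. Change: 6.5824 − 4.2294 = 2.3529.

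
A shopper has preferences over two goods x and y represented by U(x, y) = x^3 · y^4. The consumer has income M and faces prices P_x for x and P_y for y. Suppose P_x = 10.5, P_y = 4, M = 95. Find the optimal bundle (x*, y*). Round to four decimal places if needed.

The MRS is (3/4)·y/x. Set MRS = P_x/P_y.
Rearranging, P_y·y = (4/3)·P_x·x. Substituting into the budget gives P_x·x·(1 + (4/3)) = M.
Demand: x*(P_x,P_y,M) = 3/7·M/P_x and y* = 4/7·M/P_y.
At P_x=10.5, P_y=4, M=95: x* = 3/7·95/10.5 = 3.8776, y* = 13.5714.

x* = 3.8776, y* = 13.5714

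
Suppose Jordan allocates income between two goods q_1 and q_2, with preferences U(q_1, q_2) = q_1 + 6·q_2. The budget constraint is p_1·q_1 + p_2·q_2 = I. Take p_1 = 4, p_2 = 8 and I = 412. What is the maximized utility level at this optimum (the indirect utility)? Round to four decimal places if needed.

V = 309

Linear utility — the consumer picks whichever good has higher MU/price: 1/4 = 0.25 vs 6/8 = 0.75.
q_2 gives more utility per dollar, so spend all income on q_2: q_2* = I/p_2, q_1* = 0.
Numerically: q_1* = 0, q_2* = 51.5.
Utility at the optimum: U(0, 51.5) = 309.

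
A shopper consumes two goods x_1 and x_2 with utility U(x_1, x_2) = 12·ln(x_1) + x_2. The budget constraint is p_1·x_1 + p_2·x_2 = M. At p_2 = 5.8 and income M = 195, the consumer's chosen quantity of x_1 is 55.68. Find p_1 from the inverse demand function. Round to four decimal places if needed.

MU_x_1 = 12/x_1, MU_x_2 = 1. Tangency: 12/x_1 = p_1/p_2.
So x_1*(p_1,p_2) = 12·p_2/p_1, independent of income; and x_2* = (M − 12·p_2)/p_2.
Set x_1* = 55.68 in the demand function and solve for p_1: p_1 = 1.25.

p_1 = 1.25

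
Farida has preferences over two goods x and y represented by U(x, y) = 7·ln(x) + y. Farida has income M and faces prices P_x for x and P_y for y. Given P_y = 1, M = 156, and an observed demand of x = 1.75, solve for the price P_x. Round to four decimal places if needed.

P_x = 4

Set MRS = P_x/P_y: (7/x)/1 = P_x/P_y.
So x*(P_x,P_y) = 7·P_y/P_x, independent of income; and y* = (M − 7·P_y)/P_y.
Set x* = 1.75 in the demand function and solve for P_x: P_x = 4.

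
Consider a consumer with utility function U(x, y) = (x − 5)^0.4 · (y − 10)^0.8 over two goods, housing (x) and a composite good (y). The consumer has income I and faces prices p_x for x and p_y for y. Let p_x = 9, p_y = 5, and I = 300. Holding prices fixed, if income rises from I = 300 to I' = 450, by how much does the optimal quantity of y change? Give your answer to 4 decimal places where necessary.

This is Cobb-Douglas in (x−5, y−10): tangency gives 0.4·p_y·(y−10) = 0.8·p_x·(x−5).
After buying the subsistence bundle (5, 10), a share 1/3 of the remaining income goes to x: x* = 5 + 1/3·(I − 5p_x − 10p_y)/p_x.
Discretionary income = 300 − 5·9 − 10·5 = 205; y* = 10 + 2/3·205/5 = 37.3333.
At I' = 450: y* = 57.3333. Change: 57.3333 − 37.3333 = 20.

Δy* = 20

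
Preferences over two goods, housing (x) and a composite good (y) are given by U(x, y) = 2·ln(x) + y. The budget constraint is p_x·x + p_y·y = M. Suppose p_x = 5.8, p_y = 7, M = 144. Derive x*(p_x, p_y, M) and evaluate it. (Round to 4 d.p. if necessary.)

x* = 2.4138

Set MRS = p_x/p_y: (2/x)/1 = p_x/p_y.
So x*(p_x,p_y) = 2·p_y/p_x, independent of income; and y* = (M − 2·p_y)/p_y.
At the given prices: x* = 2·7/5.8 = 2.4138.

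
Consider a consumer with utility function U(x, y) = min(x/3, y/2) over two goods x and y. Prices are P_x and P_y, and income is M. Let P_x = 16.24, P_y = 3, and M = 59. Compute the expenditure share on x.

Leontief preferences: the optimum is at the kink where x/3 = y/2, i.e. y = (2/3)·x.
Budget: P_x·x + P_y·(2/3)·x = M, so (3·P_x + 2·P_y)·x = 3·M.
Demand: x*(P_x,P_y,M) = 3·M/(3·P_x + 2·P_y), y* = 2·M/(3·P_x + 2·P_y).
Here 3·16.24 + 2·3 = 54.72, giving x* = 3.2346 and y* = 2.1564.
Expenditure on x: 16.24·3.2346 = 52.5307; share = 0.8904.

share on x = 0.8904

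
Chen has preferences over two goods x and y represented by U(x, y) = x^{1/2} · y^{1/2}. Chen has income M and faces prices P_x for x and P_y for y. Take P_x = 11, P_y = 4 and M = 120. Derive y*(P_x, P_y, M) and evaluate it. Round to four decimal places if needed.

y* = 15

The MRS is y/x. Set MRS = P_x/P_y.
Rearranging, P_y·y = P_x·x. Substituting into the budget gives P_x·x·(1 + 1) = M.
Demand: x*(P_x,P_y,M) = 0.5·M/P_x and y* = 0.5·M/P_y.
At P_x=11, P_y=4, M=120: y* = 0.5·120/4 = 15.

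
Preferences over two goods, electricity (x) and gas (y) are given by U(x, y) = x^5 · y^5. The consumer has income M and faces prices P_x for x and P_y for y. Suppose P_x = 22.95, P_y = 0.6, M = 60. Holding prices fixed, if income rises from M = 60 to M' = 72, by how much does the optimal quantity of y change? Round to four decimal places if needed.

Δy* = 10

The MRS is y/x. Set MRS = P_x/P_y.
So 5·P_y·y = 5·P_x·x; combined with the budget, a share 0.5 of income goes to x.
Demand: x*(P_x,P_y,M) = 0.5·M/P_x and y* = 0.5·M/P_y.
At P_x=22.95, P_y=0.6, M=60: y* = 0.5·60/0.6 = 50.
At M' = 72: y* = 60. Change: 60 − 50 = 10.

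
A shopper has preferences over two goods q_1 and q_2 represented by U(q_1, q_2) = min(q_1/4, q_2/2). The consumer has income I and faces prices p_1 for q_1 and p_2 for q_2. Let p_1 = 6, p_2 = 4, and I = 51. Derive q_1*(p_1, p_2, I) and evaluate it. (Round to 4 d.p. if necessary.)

Leontief preferences: the optimum is at the kink where q_1/4 = q_2/2, i.e. q_2 = (1/2)·q_1.
Budget: p_1·q_1 + p_2·(1/2)·q_1 = I, so (4·p_1 + 2·p_2)·q_1 = 4·I.
Demand: q_1*(p_1,p_2,I) = 4·I/(4·p_1 + 2·p_2), q_2* = 2·I/(4·p_1 + 2·p_2).
Here 4·6 + 2·4 = 32, giving q_1* = 6.375.

q_1* = 6.375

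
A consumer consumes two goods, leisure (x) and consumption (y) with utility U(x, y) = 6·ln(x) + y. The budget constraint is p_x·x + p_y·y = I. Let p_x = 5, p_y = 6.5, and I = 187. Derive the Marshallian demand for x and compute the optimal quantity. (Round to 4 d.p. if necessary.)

x* = 7.8

Set MRS = p_x/p_y: (6/x)/1 = p_x/p_y.
So x*(p_x,p_y) = 6·p_y/p_x, independent of income; and y* = (I − 6·p_y)/p_y.
At the given prices: x* = 6·6.5/5 = 7.8.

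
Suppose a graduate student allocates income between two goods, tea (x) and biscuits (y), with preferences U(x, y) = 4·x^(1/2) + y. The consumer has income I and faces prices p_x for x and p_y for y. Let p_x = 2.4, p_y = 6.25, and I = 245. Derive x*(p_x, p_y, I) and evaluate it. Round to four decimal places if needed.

x* = 27.1267

Set MRS = p_x/p_y: 2·x^(−1/2) = p_x/p_y.
Thus x* = (2·p_y/p_x)² — independent of I — with the rest of income spent on y.
Plugging in: x* = (2·6.25/2.4)² = 27.1267.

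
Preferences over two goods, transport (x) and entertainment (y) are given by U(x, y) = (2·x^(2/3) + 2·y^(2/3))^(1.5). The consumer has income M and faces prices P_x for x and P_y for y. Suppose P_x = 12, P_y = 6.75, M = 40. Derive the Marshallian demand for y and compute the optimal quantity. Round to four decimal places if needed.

With the ratio pinned down, the budget gives x* = M/(P_x + P_y·(y/x)) and y* = (y/x)·x*.
Numerically y/x = 5.618656, so x* = 40/(12 + 6.75·5.618656) = 0.8012 and y* = 5.618656·0.8012 = 4.5016.

y* = 4.5016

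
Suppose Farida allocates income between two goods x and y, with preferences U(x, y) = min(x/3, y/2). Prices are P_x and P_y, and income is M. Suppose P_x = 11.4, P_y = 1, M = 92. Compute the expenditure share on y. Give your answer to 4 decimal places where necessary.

share on y = 0.0552

With perfect complements, no substitution: consume in ratio x:y = 3:2.
Budget: P_x·x + P_y·(2/3)·x = M, so (3·P_x + 2·P_y)·x = 3·M.
Demand: x*(P_x,P_y,M) = 3·M/(3·P_x + 2·P_y), y* = 2·M/(3·P_x + 2·P_y).
Here 3·11.4 + 2·1 = 36.2, giving x* = 7.6243 and y* = 5.0829.
Expenditure on y: 1·5.0829 = 5.0829; share = 0.0552.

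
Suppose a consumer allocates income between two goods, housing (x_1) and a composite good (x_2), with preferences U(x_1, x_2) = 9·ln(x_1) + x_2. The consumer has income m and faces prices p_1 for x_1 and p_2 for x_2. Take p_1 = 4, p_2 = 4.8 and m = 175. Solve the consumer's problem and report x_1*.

MU_x_1 = 9/x_1, MU_x_2 = 1. Tangency: 9/x_1 = p_1/p_2.
So x_1*(p_1,p_2) = 9·p_2/p_1, independent of income; and x_2* = (m − 9·p_2)/p_2.
At the given prices: x_1* = 9·4.8/4 = 10.8.

x_1* = 10.8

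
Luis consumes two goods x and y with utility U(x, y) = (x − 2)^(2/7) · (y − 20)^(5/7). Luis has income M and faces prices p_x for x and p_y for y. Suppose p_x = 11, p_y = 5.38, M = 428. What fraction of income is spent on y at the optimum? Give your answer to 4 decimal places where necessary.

share on y = 0.7494

Let x' = x−2, y' = y−20. MRS = (2/5)·y'/x' = p_x/p_y.
Substituting into the budget: x* = 2 + 2/7·(M − 2·p_x − 20·p_y)/p_x, and y* = 20 + 5/7·(…)/p_y.
Discretionary income = 428 − 2·11 − 20·5.38 = 298.4; x* = 2 + 2/7·298.4/11 = 9.7506; y* = 20 + 5/7·298.4/5.38 = 59.6176.
Expenditure on y: 5.38·59.6176 = 320.7429; share = 0.7494.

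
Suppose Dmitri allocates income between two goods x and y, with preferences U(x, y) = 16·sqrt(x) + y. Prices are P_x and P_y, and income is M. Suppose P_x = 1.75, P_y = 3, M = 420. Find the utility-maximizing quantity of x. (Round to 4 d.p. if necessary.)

Set MRS = P_x/P_y: 8·x^(−1/2) = P_x/P_y.
Thus x* = (8·P_y/P_x)² — independent of M — with the rest of income spent on y.
Plugging in: x* = (8·3/1.75)² = 188.0816.

x* = 188.0816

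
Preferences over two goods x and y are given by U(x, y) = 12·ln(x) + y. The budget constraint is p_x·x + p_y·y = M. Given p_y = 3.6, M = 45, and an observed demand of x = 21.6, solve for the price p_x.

MU_x = 12/x, MU_y = 1. Tangency: 12/x = p_x/p_y.
So x*(p_x,p_y) = 12·p_y/p_x, independent of income; and y* = (M − 12·p_y)/p_y.
Set x* = 21.6 in the demand function and solve for p_x: p_x = 2.

p_x = 2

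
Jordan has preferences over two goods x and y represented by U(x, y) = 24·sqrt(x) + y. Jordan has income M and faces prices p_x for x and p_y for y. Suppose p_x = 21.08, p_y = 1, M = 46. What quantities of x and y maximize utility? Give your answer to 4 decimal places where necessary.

Utility is quasi-linear in y; the FOC for x is 12/√x = p_x/p_y.
Thus x* = (12·p_y/p_x)² — independent of M — with the rest of income spent on y.
Plugging in: x* = (12·1/21.08)² = 0.3241, y* = 39.1689.

x* = 0.3241, y* = 39.1689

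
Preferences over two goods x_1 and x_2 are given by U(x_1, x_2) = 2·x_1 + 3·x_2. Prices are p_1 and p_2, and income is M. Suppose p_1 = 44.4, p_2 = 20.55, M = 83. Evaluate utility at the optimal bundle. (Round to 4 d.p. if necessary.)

V = 12.1168

x_2 gives more utility per dollar, so spend all income on x_2: x_2* = M/p_2, x_1* = 0.
Numerically: x_1* = 0, x_2* = 4.0389.
Utility at the optimum: U(0, 4.0389) = 12.1168.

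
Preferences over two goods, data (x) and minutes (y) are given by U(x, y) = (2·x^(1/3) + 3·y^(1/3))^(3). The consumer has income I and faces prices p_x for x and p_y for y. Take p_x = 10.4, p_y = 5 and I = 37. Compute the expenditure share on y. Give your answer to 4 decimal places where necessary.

MU_x ∝ 2·x^(-2/3), MU_y ∝ 3·y^(-2/3), so MRS = (2/3)·(y/x)^(2/3) = p_x/p_y.
Solve for the ratio: y/x = [(3/2)·p_x/p_y]^(1.5).
With the ratio pinned down, the budget gives x* = I/(p_x + p_y·(y/x)) and y* = (y/x)·x*.
Numerically y/x = 5.511019, so x* = 37/(10.4 + 5·5.511019) = 0.9748 and y* = 5.511019·0.9748 = 5.3723.
Expenditure on y: 5·5.3723 = 26.8617; share = 0.726.

share on y = 0.726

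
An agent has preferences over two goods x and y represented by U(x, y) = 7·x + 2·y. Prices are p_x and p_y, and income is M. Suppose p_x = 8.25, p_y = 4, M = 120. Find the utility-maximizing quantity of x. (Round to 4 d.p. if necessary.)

Perfect substitutes: compare marginal utility per dollar. 7/p_x vs 2/p_y → 0.8485 vs 0.5.
x gives more utility per dollar, so spend all income on x: x* = M/p_x, y* = 0.
Numerically: x* = 14.5455, y* = 0.

x* = 14.5455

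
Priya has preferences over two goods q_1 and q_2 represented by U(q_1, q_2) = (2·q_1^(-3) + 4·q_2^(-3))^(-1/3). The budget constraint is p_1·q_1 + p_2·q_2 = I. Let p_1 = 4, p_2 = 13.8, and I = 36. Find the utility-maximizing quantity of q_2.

MRS = MU_q_1/MU_q_2 = (1/2)·(q_2/q_1)^(4). Set equal to p_1/p_2.
Solve for the ratio: q_2/q_1 = [2·p_1/p_2]^(0.25).
With the ratio pinned down, the budget gives q_1* = I/(p_1 + p_2·(q_2/q_1)) and q_2* = (q_2/q_1)·q_1*.
Numerically q_2/q_1 = 0.872575, so q_1* = 36/(4 + 13.8·0.872575) = 2.2442 and q_2* = 0.872575·2.2442 = 1.9582.

q_2* = 1.9582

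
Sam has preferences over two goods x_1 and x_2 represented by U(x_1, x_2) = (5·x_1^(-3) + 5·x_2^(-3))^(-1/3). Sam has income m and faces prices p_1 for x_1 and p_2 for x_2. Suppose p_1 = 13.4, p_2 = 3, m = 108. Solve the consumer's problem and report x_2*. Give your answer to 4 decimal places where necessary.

x_2* = 8.8398

MU_x_1 ∝ 5·x_1^(-4), MU_x_2 ∝ 5·x_2^(-4), so MRS = (x_2/x_1)^(4) = p_1/p_2.
Solve for the ratio: x_2/x_1 = [p_1/p_2]^(0.25).
With the ratio pinned down, the budget gives x_1* = m/(p_1 + p_2·(x_2/x_1)) and x_2* = (x_2/x_1)·x_1*.
Numerically x_2/x_1 = 1.453771, so x_1* = 108/(13.4 + 3·1.453771) = 6.0806 and x_2* = 1.453771·6.0806 = 8.8398.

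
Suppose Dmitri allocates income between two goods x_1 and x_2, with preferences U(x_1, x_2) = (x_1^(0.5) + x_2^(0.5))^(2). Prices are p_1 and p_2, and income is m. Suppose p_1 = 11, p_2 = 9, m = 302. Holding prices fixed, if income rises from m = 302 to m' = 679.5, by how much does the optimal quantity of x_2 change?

Δx_2* = 23.0694

MRS = MU_x_1/MU_x_2 = (x_2/x_1)^(0.5). Set equal to p_1/p_2.
Hence x_2/x_1 = (p_1/p_2)^(1/(0.5)), i.e. raised to the 2 power.
With the ratio pinned down, the budget gives x_1* = m/(p_1 + p_2·(x_2/x_1)) and x_2* = (x_2/x_1)·x_1*.
Numerically x_2/x_1 = 1.493827, so x_1* = 302/(11 + 9·1.493827) = 12.3545 and x_2* = 1.493827·12.3545 = 18.4556.
At m' = 679.5: x_2* = 41.525. Change: 41.525 − 18.4556 = 23.0694.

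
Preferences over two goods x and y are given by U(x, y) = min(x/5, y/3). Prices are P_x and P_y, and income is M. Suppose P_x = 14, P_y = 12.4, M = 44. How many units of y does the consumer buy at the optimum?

Leontief preferences: the optimum is at the kink where x/5 = y/3, i.e. y = (3/5)·x.
Budget: P_x·x + P_y·(3/5)·x = M, so (5·P_x + 3·P_y)·x = 5·M.
Demand: x*(P_x,P_y,M) = 5·M/(5·P_x + 3·P_y), y* = 3·M/(5·P_x + 3·P_y).
Here 5·14 + 3·12.4 = 107.2, giving y* = 1.2313.

y* = 1.2313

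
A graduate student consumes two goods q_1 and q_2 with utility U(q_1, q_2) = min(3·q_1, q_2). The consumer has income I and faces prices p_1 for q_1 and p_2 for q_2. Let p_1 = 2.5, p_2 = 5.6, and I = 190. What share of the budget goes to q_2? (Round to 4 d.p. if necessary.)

Demand: q_1*(p_1,p_2,I) = I/(p_1 + 3·p_2), q_2* = 3·I/(p_1 + 3·p_2).
Here 2.5 + 3·5.6 = 19.3, giving q_1* = 9.8446 and q_2* = 29.5337.
Expenditure on q_2: 5.6·29.5337 = 165.3886; share = 0.8705.

share on q_2 = 0.8705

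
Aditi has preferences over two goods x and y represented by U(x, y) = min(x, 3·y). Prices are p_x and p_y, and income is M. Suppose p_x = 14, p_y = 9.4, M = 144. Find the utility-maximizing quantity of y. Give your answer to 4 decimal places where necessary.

With perfect complements, no substitution: consume in ratio x:y = 3:1.
Budget: p_x·x + p_y·(1/3)·x = M, so (3·p_x + p_y)·x = 3·M.
Demand: x*(p_x,p_y,M) = 3·M/(3·p_x + p_y), y* = M/(3·p_x + p_y).
Here 3·14 + 9.4 = 51.4, giving y* = 2.8016.

y* = 2.8016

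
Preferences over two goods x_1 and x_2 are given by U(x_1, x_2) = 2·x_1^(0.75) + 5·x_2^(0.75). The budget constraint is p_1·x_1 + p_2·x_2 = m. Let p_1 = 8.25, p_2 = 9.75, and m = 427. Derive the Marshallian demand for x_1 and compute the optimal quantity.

MU_x_1 ∝ 2·x_1^(-0.25), MU_x_2 ∝ 5·x_2^(-0.25), so MRS = (2/5)·(x_2/x_1)^(0.25) = p_1/p_2.
Solve for the ratio: x_2/x_1 = [(5/2)·p_1/p_2]^(4).
With the ratio pinned down, the budget gives x_1* = m/(p_1 + p_2·(x_2/x_1)) and x_2* = (x_2/x_1)·x_1*.
Numerically x_2/x_1 = 20.024301, so x_1* = 427/(8.25 + 9.75·20.024301) = 2.0984.

x_1* = 2.0984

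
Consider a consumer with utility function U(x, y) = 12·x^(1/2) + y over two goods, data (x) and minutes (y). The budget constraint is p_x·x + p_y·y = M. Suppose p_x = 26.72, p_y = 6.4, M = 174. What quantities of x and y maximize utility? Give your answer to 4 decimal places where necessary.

Utility is quasi-linear in y; the FOC for x is 6/√x = p_x/p_y.
Thus x* = (6·p_y/p_x)² — independent of M — with the rest of income spent on y.
Plugging in: x* = (6·6.4/26.72)² = 2.0653, y* = 18.5647.

x* = 2.0653, y* = 18.5647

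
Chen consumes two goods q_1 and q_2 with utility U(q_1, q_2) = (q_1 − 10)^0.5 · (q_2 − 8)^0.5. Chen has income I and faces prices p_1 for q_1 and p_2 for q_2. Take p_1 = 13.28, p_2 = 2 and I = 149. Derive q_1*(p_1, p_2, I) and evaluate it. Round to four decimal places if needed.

MRS = (q_2−8)/(q_1−10). Tangency with p_1/p_2 gives q_2−8 = (p_1/p_2)·(q_1−10).
After buying the subsistence bundle (10, 8), a share 0.5 of the remaining income goes to q_1: q_1* = 10 + 0.5·(I − 10p_1 − 8p_2)/p_1.
Discretionary income = 149 − 10·13.28 − 8·2 = 0.2; q_1* = 10 + 0.5·0.2/13.28 = 10.0075.

q_1* = 10.0075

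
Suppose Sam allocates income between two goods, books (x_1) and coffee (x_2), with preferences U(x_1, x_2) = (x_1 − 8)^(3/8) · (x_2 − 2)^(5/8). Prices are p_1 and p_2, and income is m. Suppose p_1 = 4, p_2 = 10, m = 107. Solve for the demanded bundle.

Let x_1' = x_1−8, x_2' = x_2−2. MRS = (3/5)·x_2'/x_1' = p_1/p_2.
After buying the subsistence bundle (8, 2), a share 0.375 of the remaining income goes to x_1: x_1* = 8 + 0.375·(m − 8p_1 − 2p_2)/p_1.
Discretionary income = 107 − 8·4 − 2·10 = 55; x_1* = 8 + 0.375·55/4 = 13.1562; x_2* = 2 + 0.625·55/10 = 5.4375.

x_1* = 13.1562, x_2* = 5.4375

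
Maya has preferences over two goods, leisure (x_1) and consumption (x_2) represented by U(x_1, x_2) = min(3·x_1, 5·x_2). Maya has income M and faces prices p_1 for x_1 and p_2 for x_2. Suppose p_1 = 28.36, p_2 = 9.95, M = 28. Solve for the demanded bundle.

x_1* = 0.8156, x_2* = 0.4894

Demand: x_1*(p_1,p_2,M) = 5·M/(5·p_1 + 3·p_2), x_2* = 3·M/(5·p_1 + 3·p_2).
Here 5·28.36 + 3·9.95 = 171.65, giving x_1* = 0.8156 and x_2* = 0.4894.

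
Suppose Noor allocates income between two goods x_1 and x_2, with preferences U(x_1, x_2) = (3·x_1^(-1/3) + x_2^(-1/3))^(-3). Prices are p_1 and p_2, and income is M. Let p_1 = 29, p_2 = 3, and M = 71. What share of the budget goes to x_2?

MRS = MU_x_1/MU_x_2 = 3·(x_2/x_1)^(4/3). Set equal to p_1/p_2.
Solve for the ratio: x_2/x_1 = [(1/3)·p_1/p_2]^(0.75).
Substitute x_2 = (x_2/x_1)·x_1 into the budget: x_1* = M/(p_1 + p_2·(x_2/x_1)).
Numerically x_2/x_1 = 2.405009, so x_1* = 71/(29 + 3·2.405009) = 1.9605 and x_2* = 2.405009·1.9605 = 4.715.
Expenditure on x_2: 3·4.715 = 14.1451; share = 0.1992.

share on x_2 = 0.1992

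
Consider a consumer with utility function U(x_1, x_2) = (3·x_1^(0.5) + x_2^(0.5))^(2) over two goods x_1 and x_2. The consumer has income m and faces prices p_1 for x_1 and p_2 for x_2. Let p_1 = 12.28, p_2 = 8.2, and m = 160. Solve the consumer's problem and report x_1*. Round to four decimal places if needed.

Substitute x_2 = (x_2/x_1)·x_1 into the budget: x_1* = m/(p_1 + p_2·(x_2/x_1)).
Numerically x_2/x_1 = 0.249188, so x_1* = 160/(12.28 + 8.2·0.249188) = 11.1706.

x_1* = 11.1706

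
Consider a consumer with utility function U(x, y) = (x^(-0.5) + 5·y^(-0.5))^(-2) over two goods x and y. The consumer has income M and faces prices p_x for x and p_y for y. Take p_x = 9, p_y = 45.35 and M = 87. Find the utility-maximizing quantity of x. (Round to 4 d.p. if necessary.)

x* = 1.6076

Substitute y = (y/x)·x into the budget: x* = M/(p_x + p_y·(y/x)).
Numerically y/x = 0.994848, so x* = 87/(9 + 45.35·0.994848) = 1.6076.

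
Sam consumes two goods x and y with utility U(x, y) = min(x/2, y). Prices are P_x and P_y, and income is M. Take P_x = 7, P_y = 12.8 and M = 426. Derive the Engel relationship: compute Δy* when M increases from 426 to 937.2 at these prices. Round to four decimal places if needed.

Δy* = 19.0746

Leontief preferences: the optimum is at the kink where x/2 = y/1, i.e. y = (1/2)·x.
Budget: P_x·x + P_y·(1/2)·x = M, so (2·P_x + P_y)·x = 2·M.
Demand: x*(P_x,P_y,M) = 2·M/(2·P_x + P_y), y* = M/(2·P_x + P_y).
Here 2·7 + 12.8 = 26.8, giving y* = 15.8955.
At M' = 937.2: y* = 34.9701. Change: 34.9701 − 15.8955 = 19.0746.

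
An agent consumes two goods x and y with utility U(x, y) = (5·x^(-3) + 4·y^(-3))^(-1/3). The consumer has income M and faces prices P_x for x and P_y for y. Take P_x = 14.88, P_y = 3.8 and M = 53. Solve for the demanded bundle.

From the CES first-order condition, (5/4)·(y/x)^(4) = P_x/P_y.
Hence y/x = ((4/5)·P_x/P_y)^(1/(4)), i.e. raised to the 0.25 power.
With the ratio pinned down, the budget gives x* = M/(P_x + P_y·(y/x)) and y* = (y/x)·x*.
Numerically y/x = 1.330385, so x* = 53/(14.88 + 3.8·1.330385) = 2.6586 and y* = 1.330385·2.6586 = 3.5369.

x* = 2.6586, y* = 3.5369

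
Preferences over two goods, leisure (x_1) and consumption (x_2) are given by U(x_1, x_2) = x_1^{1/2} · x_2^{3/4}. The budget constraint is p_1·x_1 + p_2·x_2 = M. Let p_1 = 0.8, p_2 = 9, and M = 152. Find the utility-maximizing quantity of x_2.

x_2* = 10.1333

MU_x_1/MU_x_2 = (0.5·x_2)/(0.75·x_1); tangency sets this equal to p_1/p_2.
So 0.5·p_2·x_2 = 0.75·p_1·x_1; combined with the budget, a share 0.4 of income goes to x_1.
Demand: x_1*(p_1,p_2,M) = 0.4·M/p_1 and x_2* = 0.6·M/p_2.
At p_1=0.8, p_2=9, M=152: x_2* = 0.6·152/9 = 10.1333.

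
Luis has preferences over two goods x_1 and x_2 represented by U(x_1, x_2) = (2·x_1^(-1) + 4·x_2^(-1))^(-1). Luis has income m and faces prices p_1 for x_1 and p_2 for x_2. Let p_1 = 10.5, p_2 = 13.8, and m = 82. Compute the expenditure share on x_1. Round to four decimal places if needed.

Substitute x_2 = (x_2/x_1)·x_1 into the budget: x_1* = m/(p_1 + p_2·(x_2/x_1)).
Numerically x_2/x_1 = 1.233588, so x_1* = 82/(10.5 + 13.8·1.233588) = 2.9793 and x_2* = 1.233588·2.9793 = 3.6752.
Expenditure on x_1: 10.5·2.9793 = 31.2823; share = 0.3815.

share on x_1 = 0.3815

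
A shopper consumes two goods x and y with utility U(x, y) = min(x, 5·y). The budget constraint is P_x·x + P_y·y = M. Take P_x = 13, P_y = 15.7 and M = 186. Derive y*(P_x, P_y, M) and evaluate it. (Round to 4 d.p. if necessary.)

y* = 2.3048

With perfect complements, no substitution: consume in ratio x:y = 5:1.
Budget: P_x·x + P_y·(1/5)·x = M, so (5·P_x + P_y)·x = 5·M.
Demand: x*(P_x,P_y,M) = 5·M/(5·P_x + P_y), y* = M/(5·P_x + P_y).
Here 5·13 + 15.7 = 80.7, giving y* = 2.3048.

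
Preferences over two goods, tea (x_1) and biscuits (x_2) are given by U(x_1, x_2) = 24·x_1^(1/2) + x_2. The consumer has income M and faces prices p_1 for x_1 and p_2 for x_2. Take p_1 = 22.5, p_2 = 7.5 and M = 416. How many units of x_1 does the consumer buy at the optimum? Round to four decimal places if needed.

Utility is quasi-linear in x_2; the FOC for x_1 is 12/√x_1 = p_1/p_2.
Solve: √x_1 = 12·p_2/p_1, so x_1*(p_1,p_2) = (12·p_2/p_1)², and x_2* = (M − p_1·x_1*)/p_2.
Plugging in: x_1* = (12·7.5/22.5)² = 16.

x_1* = 16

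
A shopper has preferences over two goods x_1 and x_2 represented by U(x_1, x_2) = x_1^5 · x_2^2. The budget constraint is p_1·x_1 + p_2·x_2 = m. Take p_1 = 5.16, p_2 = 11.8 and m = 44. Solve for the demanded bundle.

At p_1=5.16, p_2=11.8, m=44: x_1* = 5/7·44/5.16 = 6.0908, x_2* = 1.0654.

x_1* = 6.0908, x_2* = 1.0654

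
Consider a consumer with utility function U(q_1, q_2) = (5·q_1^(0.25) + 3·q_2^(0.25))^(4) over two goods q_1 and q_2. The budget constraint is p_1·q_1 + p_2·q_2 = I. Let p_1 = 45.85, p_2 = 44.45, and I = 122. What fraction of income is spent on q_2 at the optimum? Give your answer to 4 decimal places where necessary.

MRS = MU_q_1/MU_q_2 = (5/3)·(q_2/q_1)^(0.75). Set equal to p_1/p_2.
Hence q_2/q_1 = ((3/5)·p_1/p_2)^(1/(0.75)), i.e. raised to the 4/3 power.
Substitute q_2 = (q_2/q_1)·q_1 into the budget: q_1* = I/(p_1 + p_2·(q_2/q_1)).
Numerically q_2/q_1 = 0.527422, so q_1* = 122/(45.85 + 44.45·0.527422) = 1.7606 and q_2* = 0.527422·1.7606 = 0.9286.
Expenditure on q_2: 44.45·0.9286 = 41.2757; share = 0.3383.

share on q_2 = 0.3383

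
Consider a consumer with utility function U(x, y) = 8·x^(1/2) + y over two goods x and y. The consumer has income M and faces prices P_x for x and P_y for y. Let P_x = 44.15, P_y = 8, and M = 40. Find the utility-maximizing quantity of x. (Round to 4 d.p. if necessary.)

x* = 0.5253

Set MRS = P_x/P_y: 4·x^(−1/2) = P_x/P_y.
Solve: √x = 4·P_y/P_x, so x*(P_x,P_y) = (4·P_y/P_x)², and y* = (M − P_x·x*)/P_y.
Plugging in: x* = (4·8/44.15)² = 0.5253.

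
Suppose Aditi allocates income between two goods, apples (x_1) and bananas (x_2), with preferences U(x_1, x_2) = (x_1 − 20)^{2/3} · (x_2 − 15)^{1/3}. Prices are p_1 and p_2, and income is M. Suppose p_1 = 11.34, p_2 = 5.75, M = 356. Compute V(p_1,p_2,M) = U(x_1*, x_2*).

Let x_1' = x_1−20, x_2' = x_2−15. MRS = 2·x_2'/x_1' = p_1/p_2.
Substituting into the budget: x_1* = 20 + 2/3·(M − 20·p_1 − 15·p_2)/p_1, and x_2* = 15 + 1/3·(…)/p_2.
Discretionary income = 356 − 20·11.34 − 15·5.75 = 42.95; x_1* = 20 + 2/3·42.95/11.34 = 22.525; x_2* = 15 + 1/3·42.95/5.75 = 17.4899.
Utility at the optimum: U(22.525, 17.4899) = 2.5132.

V = 2.5132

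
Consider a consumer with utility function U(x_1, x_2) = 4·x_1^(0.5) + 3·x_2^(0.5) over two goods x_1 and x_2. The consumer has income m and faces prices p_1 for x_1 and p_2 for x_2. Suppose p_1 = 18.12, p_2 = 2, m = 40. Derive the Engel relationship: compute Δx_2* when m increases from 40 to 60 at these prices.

Δx_2* = 8.3596

MU_x_1 ∝ 4·x_1^(-0.5), MU_x_2 ∝ 3·x_2^(-0.5), so MRS = (4/3)·(x_2/x_1)^(0.5) = p_1/p_2.
Solve for the ratio: x_2/x_1 = [(3/4)·p_1/p_2]^(2).
Substitute x_2 = (x_2/x_1)·x_1 into the budget: x_1* = m/(p_1 + p_2·(x_2/x_1)).
Numerically x_2/x_1 = 46.172025, so x_1* = 40/(18.12 + 2·46.172025) = 0.3621 and x_2* = 46.172025·0.3621 = 16.7193.
At m' = 60: x_2* = 25.0789. Change: 25.0789 − 16.7193 = 8.3596.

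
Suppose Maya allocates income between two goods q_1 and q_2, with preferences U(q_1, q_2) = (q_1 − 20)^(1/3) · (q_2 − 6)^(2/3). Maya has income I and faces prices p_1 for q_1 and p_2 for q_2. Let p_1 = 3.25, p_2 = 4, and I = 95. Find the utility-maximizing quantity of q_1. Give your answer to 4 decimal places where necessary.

q_1* = 20.6154

After buying the subsistence bundle (20, 6), a share 1/3 of the remaining income goes to q_1: q_1* = 20 + 1/3·(I − 20p_1 − 6p_2)/p_1.
Discretionary income = 95 − 20·3.25 − 6·4 = 6; q_1* = 20 + 1/3·6/3.25 = 20.6154.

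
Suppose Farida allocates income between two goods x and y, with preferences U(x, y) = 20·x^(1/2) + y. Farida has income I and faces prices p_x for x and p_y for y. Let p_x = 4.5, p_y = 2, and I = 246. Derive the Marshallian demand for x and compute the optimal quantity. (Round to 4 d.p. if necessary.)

x* = 19.7531

Utility is quasi-linear in y; the FOC for x is 10/√x = p_x/p_y.
Solve: √x = 10·p_y/p_x, so x*(p_x,p_y) = (10·p_y/p_x)², and y* = (I − p_x·x*)/p_y.
Plugging in: x* = (10·2/4.5)² = 19.7531.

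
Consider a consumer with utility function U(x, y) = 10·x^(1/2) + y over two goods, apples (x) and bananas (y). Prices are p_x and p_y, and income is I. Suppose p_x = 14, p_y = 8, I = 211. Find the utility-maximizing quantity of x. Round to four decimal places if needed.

x* = 8.1633

Utility is quasi-linear in y; the FOC for x is 5/√x = p_x/p_y.
Thus x* = (5·p_y/p_x)² — independent of I — with the rest of income spent on y.
Plugging in: x* = (5·8/14)² = 8.1633.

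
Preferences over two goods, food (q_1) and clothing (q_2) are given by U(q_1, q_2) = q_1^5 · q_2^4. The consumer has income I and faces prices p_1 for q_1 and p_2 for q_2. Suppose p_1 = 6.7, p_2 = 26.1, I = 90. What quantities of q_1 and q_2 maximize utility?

MU_q_1/MU_q_2 = (5·q_2)/(4·q_1); tangency sets this equal to p_1/p_2.
So 5·p_2·q_2 = 4·p_1·q_1; combined with the budget, a share 5/9 of income goes to q_1.
Demand: q_1*(p_1,p_2,I) = 5/9·I/p_1 and q_2* = 4/9·I/p_2.
At p_1=6.7, p_2=26.1, I=90: q_1* = 5/9·90/6.7 = 7.4627, q_2* = 1.5326.

q_1* = 7.4627, q_2* = 1.5326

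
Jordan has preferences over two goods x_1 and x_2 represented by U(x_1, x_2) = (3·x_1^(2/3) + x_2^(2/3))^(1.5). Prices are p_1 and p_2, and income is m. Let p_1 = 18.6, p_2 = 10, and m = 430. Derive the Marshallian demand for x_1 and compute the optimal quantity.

x_1* = 20.4925

With the ratio pinned down, the budget gives x_1* = m/(p_1 + p_2·(x_2/x_1)) and x_2* = (x_2/x_1)·x_1*.
Numerically x_2/x_1 = 0.238328, so x_1* = 430/(18.6 + 10·0.238328) = 20.4925.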